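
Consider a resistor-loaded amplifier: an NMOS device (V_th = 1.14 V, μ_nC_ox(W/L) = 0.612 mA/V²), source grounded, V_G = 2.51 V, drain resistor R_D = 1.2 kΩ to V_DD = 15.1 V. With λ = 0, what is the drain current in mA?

I_D = 0.574 mA

V_GS = V_G = 2.51 V, so V_ov = 2.51 − 1.14 = 1.37 V.
Assume saturation: I_D = ½ k_n V_ov² = 0.5 × 0.612 × 1.37² = 0.574 mA, giving V_DS = V_DD − I_D R_D = 15.1 − 0.574 × 1.2 = 14.4 V.
V_DS = 14.4 V ≥ V_ov = 1.37 V, confirming saturation.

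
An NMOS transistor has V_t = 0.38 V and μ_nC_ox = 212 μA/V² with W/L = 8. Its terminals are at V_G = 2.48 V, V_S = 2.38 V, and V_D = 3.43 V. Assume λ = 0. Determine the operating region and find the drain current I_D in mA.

Cutoff; I_D = 0 mA

V_GS = V_G − V_S = 2.48 − 2.38 = 0.1 V; V_DS = V_D − V_S = 3.43 − 2.38 = 1.05 V.
V_GS = 0.1 V < V_t = 0.38 V, so the transistor is in cutoff.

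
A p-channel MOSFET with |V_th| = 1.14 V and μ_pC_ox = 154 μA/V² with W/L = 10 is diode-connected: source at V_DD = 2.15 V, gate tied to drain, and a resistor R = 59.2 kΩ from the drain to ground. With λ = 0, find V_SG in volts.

V_SG = 1.28 V

With gate tied to drain, V_SG = V_SD ≥ V_SG − |V_th|, so the device is in saturation.
k_p = μ_pC_ox · (W/L) = 1.54 mA/V².
KCL at the drain: ½ k_p (V_SG − |V_th|)² = (V_DD − V_SG)/R.
Let x = V_SG − 1.14. Then 45.6 x² + x − 1.01 = 0, giving x = 0.138 V (positive root), so V_SG = 1.28 V.
I_D = (V_DD − V_SG)/R = (2.15 − 1.28) / 59.2 = 0.0147 mA.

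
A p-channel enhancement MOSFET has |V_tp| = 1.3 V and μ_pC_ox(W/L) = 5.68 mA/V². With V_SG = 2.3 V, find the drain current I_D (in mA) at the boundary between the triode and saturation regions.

I_D = 2.84 mA

At the boundary V_SD = V_ov = V_SG − |V_tp| = 2.3 − 1.3 = 1 V.
I_D = ½ k_p V_ov² = 0.5 × 5.68 × 1² = 2.84 mA.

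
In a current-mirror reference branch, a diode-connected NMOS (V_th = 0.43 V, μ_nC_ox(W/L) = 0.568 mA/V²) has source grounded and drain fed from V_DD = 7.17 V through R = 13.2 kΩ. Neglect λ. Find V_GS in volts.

With gate tied to drain, V_GS = V_DS ≥ V_GS − V_th, so the device is in saturation.
KCL at the drain: ½ k_n (V_GS − V_th)² = (V_DD − V_GS)/R.
Let x = V_GS − 0.43. Then 3.75 x² + x − 6.74 = 0, giving x = 1.21 V (positive root), so V_GS = 1.64 V.
I_D = (V_DD − V_GS)/R = (7.17 − 1.64) / 13.2 = 0.419 mA.

V_GS = 1.64 V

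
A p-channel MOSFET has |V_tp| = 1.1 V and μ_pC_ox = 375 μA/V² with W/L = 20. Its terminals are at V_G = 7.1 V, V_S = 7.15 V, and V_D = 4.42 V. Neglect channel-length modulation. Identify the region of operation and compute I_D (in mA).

V_SG = V_S − V_G = 7.15 − 7.1 = 0.05 V; V_SD = V_S − V_D = 7.15 − 4.42 = 2.73 V.
V_SG = 0.05 V < |V_tp| = 1.1 V, so the transistor is in cutoff.

Cutoff; I_D = 0 mA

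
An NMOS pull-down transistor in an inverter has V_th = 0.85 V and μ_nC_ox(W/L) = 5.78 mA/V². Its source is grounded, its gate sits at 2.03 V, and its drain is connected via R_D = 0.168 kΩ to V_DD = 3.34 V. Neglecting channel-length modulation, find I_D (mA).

I_D = 4.02 mA

V_GS = V_G = 2.03 V, so V_ov = 2.03 − 0.85 = 1.18 V.
Assume saturation: I_D = ½ k_n V_ov² = 0.5 × 5.78 × 1.18² = 4.02 mA, giving V_DS = V_DD − I_D R_D = 3.34 − 4.02 × 0.168 = 2.66 V.
V_DS = 2.66 V ≥ V_ov = 1.18 V, confirming saturation.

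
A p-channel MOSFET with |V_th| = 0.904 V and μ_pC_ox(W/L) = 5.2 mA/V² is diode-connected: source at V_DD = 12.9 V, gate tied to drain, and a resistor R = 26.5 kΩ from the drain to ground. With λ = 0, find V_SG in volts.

With gate tied to drain, V_SG = V_SD ≥ V_SG − |V_th|, so the device is in saturation.
KCL at the drain: ½ k_p (V_SG − |V_th|)² = (V_DD − V_SG)/R.
Let x = V_SG − 0.904. Then 68.9 x² + x − 12 = 0, giving x = 0.41 V (positive root), so V_SG = 1.31 V.
I_D = (V_DD − V_SG)/R = (12.9 − 1.31) / 26.5 = 0.437 mA.

V_SG = 1.31 V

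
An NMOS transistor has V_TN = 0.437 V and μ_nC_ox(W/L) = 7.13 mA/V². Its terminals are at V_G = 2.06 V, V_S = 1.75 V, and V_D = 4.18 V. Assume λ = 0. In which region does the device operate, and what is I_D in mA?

Cutoff; I_D = 0 mA

V_GS = V_G − V_S = 2.06 − 1.75 = 0.31 V; V_DS = V_D − V_S = 4.18 − 1.75 = 2.43 V.
V_GS = 0.31 V < V_TN = 0.437 V, so the transistor is in cutoff.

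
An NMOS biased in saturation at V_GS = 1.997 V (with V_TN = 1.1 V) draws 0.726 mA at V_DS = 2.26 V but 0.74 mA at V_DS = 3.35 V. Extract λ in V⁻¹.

λ = 0.0184 V⁻¹

With V_GS fixed, I_D ∝ (1 + λ V_DS) in saturation, so I_D2/I_D1 = (1 + λ V_DS2)/(1 + λ V_DS1).
0.74/0.726 = 1.019 = (1 + 3.35 λ)/(1 + 2.26 λ).
Solving: λ (I_D1 V_DS2 − I_D2 V_DS1) = I_D2 − I_D1, so λ = (0.74 − 0.726) / (0.726 × 3.35 − 0.74 × 2.26) = 0.014 / 0.76 = 0.0184 V⁻¹.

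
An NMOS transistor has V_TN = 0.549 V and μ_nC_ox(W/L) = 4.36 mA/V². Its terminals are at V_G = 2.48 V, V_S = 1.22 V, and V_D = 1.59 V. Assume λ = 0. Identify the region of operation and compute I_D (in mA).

V_GS = V_G − V_S = 2.48 − 1.22 = 1.26 V; V_DS = V_D − V_S = 1.59 − 1.22 = 0.37 V.
V_ov = V_GS − V_TN = 1.26 − 0.549 = 0.711 V.
Since V_DS = 0.37 V < V_ov = 0.711 V, the device is in the triode region.
I_D = k_n [V_ov · V_DS − ½ V_DS²] = 4.36 × [0.711 × 0.37 − 0.5 × 0.37²] = 0.849 mA.

Triode; I_D = 0.849 mA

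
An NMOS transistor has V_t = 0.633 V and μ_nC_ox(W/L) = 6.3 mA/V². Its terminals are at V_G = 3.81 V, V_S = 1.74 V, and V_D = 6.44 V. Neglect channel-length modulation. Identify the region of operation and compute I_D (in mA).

V_GS = V_G − V_S = 3.81 − 1.74 = 2.07 V; V_DS = V_D − V_S = 6.44 − 1.74 = 4.7 V.
V_ov = V_GS − V_t = 2.07 − 0.633 = 1.44 V.
Since V_DS = 4.7 V ≥ V_ov = 1.44 V, the device is in saturation.
I_D = ½ k_n V_ov² = 0.5 × 6.3 × 1.44² = 6.5 mA.

Saturation; I_D = 6.50 mA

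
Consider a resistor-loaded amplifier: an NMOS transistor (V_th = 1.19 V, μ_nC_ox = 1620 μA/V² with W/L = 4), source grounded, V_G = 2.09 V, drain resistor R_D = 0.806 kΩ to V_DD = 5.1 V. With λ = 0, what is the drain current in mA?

I_D = 2.62 mA

V_GS = V_G = 2.09 V, so V_ov = 2.09 − 1.19 = 0.9 V.
k_n = μ_nC_ox · (W/L) = 6.48 mA/V².
Assume saturation: I_D = ½ k_n V_ov² = 0.5 × 6.48 × 0.9² = 2.62 mA, giving V_DS = V_DD − I_D R_D = 5.1 − 2.62 × 0.806 = 2.98 V.
V_DS = 2.98 V ≥ V_ov = 0.9 V, confirming saturation.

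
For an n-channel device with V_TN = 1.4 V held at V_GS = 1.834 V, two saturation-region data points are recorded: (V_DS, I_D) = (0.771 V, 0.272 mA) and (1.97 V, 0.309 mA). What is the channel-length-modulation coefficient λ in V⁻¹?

λ = 0.124 V⁻¹

With V_GS fixed, I_D ∝ (1 + λ V_DS) in saturation, so I_D2/I_D1 = (1 + λ V_DS2)/(1 + λ V_DS1).
0.309/0.272 = 1.136 = (1 + 1.97 λ)/(1 + 0.771 λ).
Solving: λ (I_D1 V_DS2 − I_D2 V_DS1) = I_D2 − I_D1, so λ = (0.309 − 0.272) / (0.272 × 1.97 − 0.309 × 0.771) = 0.037 / 0.298 = 0.124 V⁻¹.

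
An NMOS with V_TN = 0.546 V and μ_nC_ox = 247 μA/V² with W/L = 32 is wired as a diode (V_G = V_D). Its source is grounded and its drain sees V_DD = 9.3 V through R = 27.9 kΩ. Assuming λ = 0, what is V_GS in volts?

V_GS = 0.823 V

With gate tied to drain, V_GS = V_DS ≥ V_GS − V_TN, so the device is in saturation.
k_n = μ_nC_ox · (W/L) = 7.904 mA/V².
KCL at the drain: ½ k_n (V_GS − V_TN)² = (V_DD − V_GS)/R.
Let x = V_GS − 0.546. Then 110 x² + x − 8.754 = 0, giving x = 0.277 V (positive root), so V_GS = 0.823 V.
I_D = (V_DD − V_GS)/R = (9.3 − 0.823) / 27.9 = 0.304 mA.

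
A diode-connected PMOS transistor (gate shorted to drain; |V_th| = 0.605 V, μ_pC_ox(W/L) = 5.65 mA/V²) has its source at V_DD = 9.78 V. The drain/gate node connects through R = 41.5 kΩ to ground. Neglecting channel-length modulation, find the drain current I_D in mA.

With gate tied to drain, V_SG = V_SD ≥ V_SG − |V_th|, so the device is in saturation.
KCL at the drain: ½ k_p (V_SG − |V_th|)² = (V_DD − V_SG)/R.
Let x = V_SG − 0.605. Then 117 x² + x − 9.175 = 0, giving x = 0.276 V (positive root), so V_SG = 0.881 V.
I_D = (V_DD − V_SG)/R = (9.78 − 0.881) / 41.5 = 0.214 mA.

I_D = 0.214 mA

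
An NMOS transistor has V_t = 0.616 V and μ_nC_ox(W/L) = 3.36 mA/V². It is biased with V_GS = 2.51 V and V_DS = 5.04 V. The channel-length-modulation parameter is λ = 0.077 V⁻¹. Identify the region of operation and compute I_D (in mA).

Saturation; I_D = 8.37 mA

V_ov = V_GS − V_t = 2.51 − 0.616 = 1.89 V.
Since V_DS = 5.04 V ≥ V_ov = 1.89 V, the device is in saturation.
I_D = ½ k_n V_ov² (1 + λ V_DS) = 0.5 × 3.36 × 1.89² × (1 + 0.077 × 5.04) = 8.37 mA.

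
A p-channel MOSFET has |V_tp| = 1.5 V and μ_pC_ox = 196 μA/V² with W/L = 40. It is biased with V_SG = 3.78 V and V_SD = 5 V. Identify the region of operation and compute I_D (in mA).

k_p = μ_pC_ox · (W/L) = 7.84 mA/V².
V_ov = V_SG − |V_tp| = 3.78 − 1.5 = 2.28 V.
Since V_SD = 5 V ≥ V_ov = 2.28 V, the device is in saturation.
I_D = ½ k_p V_ov² = 0.5 × 7.84 × 2.28² = 20.4 mA.

Saturation; I_D = 20.4 mA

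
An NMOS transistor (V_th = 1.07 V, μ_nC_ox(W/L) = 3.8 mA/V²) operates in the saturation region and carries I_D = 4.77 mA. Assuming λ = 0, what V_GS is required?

V_GS = 2.65 V

In saturation I_D = ½ k_n (V_GS − V_th)², so V_GS − V_th = √(2 I_D / k_n) = √(2 × 4.77 / 3.8) = 1.58 V.
V_GS = 1.07 + 1.58 = 2.65 V.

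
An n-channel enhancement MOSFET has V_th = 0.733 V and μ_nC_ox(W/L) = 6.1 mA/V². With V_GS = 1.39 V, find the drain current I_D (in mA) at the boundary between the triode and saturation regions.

I_D = 1.32 mA

At the boundary V_DS = V_ov = V_GS − V_th = 1.39 − 0.733 = 0.657 V.
I_D = ½ k_n V_ov² = 0.5 × 6.1 × 0.657² = 1.32 mA.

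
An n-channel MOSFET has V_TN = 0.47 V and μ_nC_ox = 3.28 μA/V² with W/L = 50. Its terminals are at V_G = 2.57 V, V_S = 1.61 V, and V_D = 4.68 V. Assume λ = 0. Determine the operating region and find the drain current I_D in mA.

Saturation; I_D = 0.0197 mA

V_GS = V_G − V_S = 2.57 − 1.61 = 0.96 V; V_DS = V_D − V_S = 4.68 − 1.61 = 3.07 V.
k_n = μ_nC_ox · (W/L) = 0.164 mA/V².
V_ov = V_GS − V_TN = 0.96 − 0.47 = 0.49 V.
Since V_DS = 3.07 V ≥ V_ov = 0.49 V, the device is in saturation.
I_D = ½ k_n V_ov² = 0.5 × 0.164 × 0.49² = 0.0197 mA.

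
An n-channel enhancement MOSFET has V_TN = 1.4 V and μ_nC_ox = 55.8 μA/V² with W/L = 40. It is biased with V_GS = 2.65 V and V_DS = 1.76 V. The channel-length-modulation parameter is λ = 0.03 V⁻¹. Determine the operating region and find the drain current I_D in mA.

Saturation; I_D = 1.84 mA

k_n = μ_nC_ox · (W/L) = 2.232 mA/V².
V_ov = V_GS − V_TN = 2.65 − 1.4 = 1.25 V.
Since V_DS = 1.76 V ≥ V_ov = 1.25 V, the device is in saturation.
I_D = ½ k_n V_ov² (1 + λ V_DS) = 0.5 × 2.232 × 1.25² × (1 + 0.03 × 1.76) = 1.84 mA.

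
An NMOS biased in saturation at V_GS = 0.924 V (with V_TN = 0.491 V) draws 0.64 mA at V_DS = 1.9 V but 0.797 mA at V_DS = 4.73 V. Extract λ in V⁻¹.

λ = 0.104 V⁻¹

With V_GS fixed, I_D ∝ (1 + λ V_DS) in saturation, so I_D2/I_D1 = (1 + λ V_DS2)/(1 + λ V_DS1).
0.797/0.64 = 1.245 = (1 + 4.73 λ)/(1 + 1.9 λ).
Solving: λ (I_D1 V_DS2 − I_D2 V_DS1) = I_D2 − I_D1, so λ = (0.797 − 0.64) / (0.64 × 4.73 − 0.797 × 1.9) = 0.157 / 1.51 = 0.104 V⁻¹.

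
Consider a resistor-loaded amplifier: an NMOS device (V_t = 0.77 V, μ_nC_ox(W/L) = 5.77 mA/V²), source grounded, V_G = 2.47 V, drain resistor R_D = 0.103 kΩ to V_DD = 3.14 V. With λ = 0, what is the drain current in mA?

I_D = 8.34 mA

V_GS = V_G = 2.47 V, so V_ov = 2.47 − 0.77 = 1.7 V.
Assume saturation: I_D = ½ k_n V_ov² = 0.5 × 5.77 × 1.7² = 8.34 mA, giving V_DS = V_DD − I_D R_D = 3.14 − 8.34 × 0.103 = 2.28 V.
V_DS = 2.28 V ≥ V_ov = 1.7 V, confirming saturation.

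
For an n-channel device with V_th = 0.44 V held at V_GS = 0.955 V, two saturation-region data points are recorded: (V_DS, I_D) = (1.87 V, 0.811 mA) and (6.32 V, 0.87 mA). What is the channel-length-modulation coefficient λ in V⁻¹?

With V_GS fixed, I_D ∝ (1 + λ V_DS) in saturation, so I_D2/I_D1 = (1 + λ V_DS2)/(1 + λ V_DS1).
0.87/0.811 = 1.073 = (1 + 6.32 λ)/(1 + 1.87 λ).
Solving: λ (I_D1 V_DS2 − I_D2 V_DS1) = I_D2 − I_D1, so λ = (0.87 − 0.811) / (0.811 × 6.32 − 0.87 × 1.87) = 0.059 / 3.5 = 0.0169 V⁻¹.

λ = 0.0169 V⁻¹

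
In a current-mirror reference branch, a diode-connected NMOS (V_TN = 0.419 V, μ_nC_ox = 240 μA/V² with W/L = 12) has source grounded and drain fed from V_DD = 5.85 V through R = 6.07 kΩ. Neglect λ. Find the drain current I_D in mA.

With gate tied to drain, V_GS = V_DS ≥ V_GS − V_TN, so the device is in saturation.
k_n = μ_nC_ox · (W/L) = 2.88 mA/V².
KCL at the drain: ½ k_n (V_GS − V_TN)² = (V_DD − V_GS)/R.
Let x = V_GS − 0.419. Then 8.74 x² + x − 5.431 = 0, giving x = 0.733 V (positive root), so V_GS = 1.15 V.
I_D = (V_DD − V_GS)/R = (5.85 − 1.15) / 6.07 = 0.774 mA.

I_D = 0.774 mA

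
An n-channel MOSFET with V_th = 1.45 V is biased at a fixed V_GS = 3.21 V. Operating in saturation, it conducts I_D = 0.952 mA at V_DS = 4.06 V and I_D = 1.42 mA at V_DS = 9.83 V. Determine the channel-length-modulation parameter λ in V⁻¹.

λ = 0.130 V⁻¹

With V_GS fixed, I_D ∝ (1 + λ V_DS) in saturation, so I_D2/I_D1 = (1 + λ V_DS2)/(1 + λ V_DS1).
1.42/0.952 = 1.492 = (1 + 9.83 λ)/(1 + 4.06 λ).
Solving: λ (I_D1 V_DS2 − I_D2 V_DS1) = I_D2 − I_D1, so λ = (1.42 − 0.952) / (0.952 × 9.83 − 1.42 × 4.06) = 0.468 / 3.59 = 0.13 V⁻¹.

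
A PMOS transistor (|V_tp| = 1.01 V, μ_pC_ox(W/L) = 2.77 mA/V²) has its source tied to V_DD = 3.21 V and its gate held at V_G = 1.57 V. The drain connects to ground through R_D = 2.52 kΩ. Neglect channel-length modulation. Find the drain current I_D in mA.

V_SG = V_DD − V_G = 3.21 − 1.57 = 1.64 V, so V_ov = 1.64 − 1.01 = 0.63 V.
Assume saturation: I_D = ½ k_p V_ov² = 0.5 × 2.77 × 0.63² = 0.55 mA, giving V_SD = V_DD − I_D R_D = 3.21 − 0.55 × 2.52 = 1.82 V.
V_SD = 1.82 V ≥ V_ov = 0.63 V, confirming saturation.

I_D = 0.550 mA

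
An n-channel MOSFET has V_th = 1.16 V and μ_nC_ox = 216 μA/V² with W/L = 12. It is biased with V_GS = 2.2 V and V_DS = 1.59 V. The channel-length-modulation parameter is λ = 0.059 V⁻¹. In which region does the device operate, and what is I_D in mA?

Saturation; I_D = 1.53 mA

k_n = μ_nC_ox · (W/L) = 2.592 mA/V².
V_ov = V_GS − V_th = 2.2 − 1.16 = 1.04 V.
Since V_DS = 1.59 V ≥ V_ov = 1.04 V, the device is in saturation.
I_D = ½ k_n V_ov² (1 + λ V_DS) = 0.5 × 2.592 × 1.04² × (1 + 0.059 × 1.59) = 1.53 mA.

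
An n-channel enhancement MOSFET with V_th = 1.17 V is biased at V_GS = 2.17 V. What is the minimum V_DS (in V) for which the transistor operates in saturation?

The boundary between triode and saturation is V_DS = V_GS − V_th = V_ov.
V_ov = 2.17 − 1.17 = 1 V.

V_DS,sat = 1.00 V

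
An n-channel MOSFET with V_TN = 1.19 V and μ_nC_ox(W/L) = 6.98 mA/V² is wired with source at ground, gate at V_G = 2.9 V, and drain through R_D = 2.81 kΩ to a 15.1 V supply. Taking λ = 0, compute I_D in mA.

I_D = 5.19 mA

V_GS = V_G = 2.9 V, so V_ov = 2.9 − 1.19 = 1.71 V.
Assume saturation: I_D = ½ k_n V_ov² = 0.5 × 6.98 × 1.71² = 10.2 mA, giving V_DS = V_DD − I_D R_D = 15.1 − 10.2 × 2.81 = -13.6 V.
But -13.6 V < V_ov = 1.71 V, so the device is actually in triode.
In triode I_D = k_n[V_ov V_DS − ½ V_DS²] and I_D = (V_DD − V_DS)/R_D. Equating: 9.81 V_DS² − 34.54 V_DS + 15.1 = 0, giving V_DS = 0.511 V (the root below V_ov).
I_D = (15.1 − 0.511) / 2.81 = 5.19 mA.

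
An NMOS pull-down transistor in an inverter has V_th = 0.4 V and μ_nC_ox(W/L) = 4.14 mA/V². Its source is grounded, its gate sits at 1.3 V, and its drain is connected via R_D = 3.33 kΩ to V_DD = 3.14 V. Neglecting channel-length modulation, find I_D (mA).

V_GS = V_G = 1.3 V, so V_ov = 1.3 − 0.4 = 0.9 V.
Assume saturation: I_D = ½ k_n V_ov² = 0.5 × 4.14 × 0.9² = 1.68 mA, giving V_DS = V_DD − I_D R_D = 3.14 − 1.68 × 3.33 = -2.44 V.
But -2.44 V < V_ov = 0.9 V, so the device is actually in triode.
In triode I_D = k_n[V_ov V_DS − ½ V_DS²] and I_D = (V_DD − V_DS)/R_D. Equating: 6.89 V_DS² − 13.41 V_DS + 3.14 = 0, giving V_DS = 0.272 V (the root below V_ov).
I_D = (3.14 − 0.272) / 3.33 = 0.861 mA.

I_D = 0.861 mA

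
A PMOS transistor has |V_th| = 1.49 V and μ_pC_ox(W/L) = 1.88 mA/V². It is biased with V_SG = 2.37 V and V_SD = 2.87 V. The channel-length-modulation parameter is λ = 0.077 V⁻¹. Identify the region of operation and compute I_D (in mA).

V_ov = V_SG − |V_th| = 2.37 − 1.49 = 0.88 V.
Since V_SD = 2.87 V ≥ V_ov = 0.88 V, the device is in saturation.
I_D = ½ k_p V_ov² (1 + λ V_SD) = 0.5 × 1.88 × 0.88² × (1 + 0.077 × 2.87) = 0.889 mA.

Saturation; I_D = 0.889 mA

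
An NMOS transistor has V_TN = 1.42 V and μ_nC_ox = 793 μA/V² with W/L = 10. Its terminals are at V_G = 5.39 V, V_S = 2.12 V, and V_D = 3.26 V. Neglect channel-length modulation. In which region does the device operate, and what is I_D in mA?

Triode; I_D = 11.6 mA

V_GS = V_G − V_S = 5.39 − 2.12 = 3.27 V; V_DS = V_D − V_S = 3.26 − 2.12 = 1.14 V.
k_n = μ_nC_ox · (W/L) = 7.93 mA/V².
V_ov = V_GS − V_TN = 3.27 − 1.42 = 1.85 V.
Since V_DS = 1.14 V < V_ov = 1.85 V, the device is in the triode region.
I_D = k_n [V_ov · V_DS − ½ V_DS²] = 7.93 × [1.85 × 1.14 − 0.5 × 1.14²] = 11.6 mA.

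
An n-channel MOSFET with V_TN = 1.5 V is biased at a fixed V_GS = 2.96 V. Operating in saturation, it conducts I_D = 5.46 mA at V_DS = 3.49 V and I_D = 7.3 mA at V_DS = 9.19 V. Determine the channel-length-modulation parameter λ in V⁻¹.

With V_GS fixed, I_D ∝ (1 + λ V_DS) in saturation, so I_D2/I_D1 = (1 + λ V_DS2)/(1 + λ V_DS1).
7.3/5.46 = 1.337 = (1 + 9.19 λ)/(1 + 3.49 λ).
Solving: λ (I_D1 V_DS2 − I_D2 V_DS1) = I_D2 − I_D1, so λ = (7.3 − 5.46) / (5.46 × 9.19 − 7.3 × 3.49) = 1.84 / 24.7 = 0.0745 V⁻¹.

λ = 0.0745 V⁻¹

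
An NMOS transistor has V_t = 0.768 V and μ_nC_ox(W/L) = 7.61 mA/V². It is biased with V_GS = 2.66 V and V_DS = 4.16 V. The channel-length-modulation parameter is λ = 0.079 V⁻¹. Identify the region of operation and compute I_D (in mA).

Saturation; I_D = 18.1 mA

V_ov = V_GS − V_t = 2.66 − 0.768 = 1.89 V.
Since V_DS = 4.16 V ≥ V_ov = 1.89 V, the device is in saturation.
I_D = ½ k_n V_ov² (1 + λ V_DS) = 0.5 × 7.61 × 1.89² × (1 + 0.079 × 4.16) = 18.1 mA.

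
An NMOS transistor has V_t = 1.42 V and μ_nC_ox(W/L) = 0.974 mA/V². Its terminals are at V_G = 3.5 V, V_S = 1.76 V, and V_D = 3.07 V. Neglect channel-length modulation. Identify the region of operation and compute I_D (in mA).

V_GS = V_G − V_S = 3.5 − 1.76 = 1.74 V; V_DS = V_D − V_S = 3.07 − 1.76 = 1.31 V.
V_ov = V_GS − V_t = 1.74 − 1.42 = 0.32 V.
Since V_DS = 1.31 V ≥ V_ov = 0.32 V, the device is in saturation.
I_D = ½ k_n V_ov² = 0.5 × 0.974 × 0.32² = 0.0499 mA.

Saturation; I_D = 0.0499 mA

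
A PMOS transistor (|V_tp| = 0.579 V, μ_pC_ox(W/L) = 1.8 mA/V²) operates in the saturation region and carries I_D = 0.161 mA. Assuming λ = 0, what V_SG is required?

In saturation I_D = ½ k_p (V_SG − |V_tp|)², so V_SG − |V_tp| = √(2 I_D / k_p) = √(2 × 0.161 / 1.8) = 0.423 V.
V_SG = 0.579 + 0.423 = 1 V.

V_SG = 1.00 V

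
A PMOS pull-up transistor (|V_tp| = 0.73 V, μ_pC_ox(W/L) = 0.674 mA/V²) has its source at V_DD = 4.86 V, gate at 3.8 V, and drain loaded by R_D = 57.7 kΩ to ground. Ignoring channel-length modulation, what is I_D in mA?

V_SG = V_DD − V_G = 4.86 − 3.8 = 1.06 V, so V_ov = 1.06 − 0.73 = 0.33 V.
Assume saturation: I_D = ½ k_p V_ov² = 0.5 × 0.674 × 0.33² = 0.0367 mA, giving V_SD = V_DD − I_D R_D = 4.86 − 0.0367 × 57.7 = 2.74 V.
V_SD = 2.74 V ≥ V_ov = 0.33 V, confirming saturation.

I_D = 0.0367 mA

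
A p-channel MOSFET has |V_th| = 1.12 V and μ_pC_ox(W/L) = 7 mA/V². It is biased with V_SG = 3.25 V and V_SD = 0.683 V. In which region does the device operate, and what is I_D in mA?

Triode; I_D = 8.55 mA

V_ov = V_SG − |V_th| = 3.25 − 1.12 = 2.13 V.
Since V_SD = 0.683 V < V_ov = 2.13 V, the device is in the triode region.
I_D = k_p [V_ov · V_SD − ½ V_SD²] = 7 × [2.13 × 0.683 − 0.5 × 0.683²] = 8.55 mA.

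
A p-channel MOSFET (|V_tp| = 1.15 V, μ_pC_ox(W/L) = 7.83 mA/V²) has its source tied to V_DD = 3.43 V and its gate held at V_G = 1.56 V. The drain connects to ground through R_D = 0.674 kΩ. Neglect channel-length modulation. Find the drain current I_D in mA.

I_D = 2.03 mA

V_SG = V_DD − V_G = 3.43 − 1.56 = 1.87 V, so V_ov = 1.87 − 1.15 = 0.72 V.
Assume saturation: I_D = ½ k_p V_ov² = 0.5 × 7.83 × 0.72² = 2.03 mA, giving V_SD = V_DD − I_D R_D = 3.43 − 2.03 × 0.674 = 2.06 V.
V_SD = 2.06 V ≥ V_ov = 0.72 V, confirming saturation.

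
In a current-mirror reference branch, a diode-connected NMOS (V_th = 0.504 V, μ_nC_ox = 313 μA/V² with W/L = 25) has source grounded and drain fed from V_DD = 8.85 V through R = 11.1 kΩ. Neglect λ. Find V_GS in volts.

With gate tied to drain, V_GS = V_DS ≥ V_GS − V_th, so the device is in saturation.
k_n = μ_nC_ox · (W/L) = 7.825 mA/V².
KCL at the drain: ½ k_n (V_GS − V_th)² = (V_DD − V_GS)/R.
Let x = V_GS − 0.504. Then 43.4 x² + x − 8.346 = 0, giving x = 0.427 V (positive root), so V_GS = 0.931 V.
I_D = (V_DD − V_GS)/R = (8.85 − 0.931) / 11.1 = 0.713 mA.

V_GS = 0.931 V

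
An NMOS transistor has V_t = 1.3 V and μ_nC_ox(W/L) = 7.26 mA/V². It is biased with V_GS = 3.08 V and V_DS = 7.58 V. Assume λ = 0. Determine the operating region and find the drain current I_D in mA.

Saturation; I_D = 11.5 mA

V_ov = V_GS − V_t = 3.08 − 1.3 = 1.78 V.
Since V_DS = 7.58 V ≥ V_ov = 1.78 V, the device is in saturation.
I_D = ½ k_n V_ov² = 0.5 × 7.26 × 1.78² = 11.5 mA.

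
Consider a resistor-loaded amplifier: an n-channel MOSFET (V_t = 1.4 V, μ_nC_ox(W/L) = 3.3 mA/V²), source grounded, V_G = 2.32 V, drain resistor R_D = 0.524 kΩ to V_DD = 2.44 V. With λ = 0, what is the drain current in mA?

V_GS = V_G = 2.32 V, so V_ov = 2.32 − 1.4 = 0.92 V.
Assume saturation: I_D = ½ k_n V_ov² = 0.5 × 3.3 × 0.92² = 1.4 mA, giving V_DS = V_DD − I_D R_D = 2.44 − 1.4 × 0.524 = 1.71 V.
V_DS = 1.71 V ≥ V_ov = 0.92 V, confirming saturation.

I_D = 1.40 mA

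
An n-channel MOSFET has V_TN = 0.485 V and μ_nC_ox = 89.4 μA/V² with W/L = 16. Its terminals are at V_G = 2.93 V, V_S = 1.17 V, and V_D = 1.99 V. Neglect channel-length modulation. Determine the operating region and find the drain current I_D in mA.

V_GS = V_G − V_S = 2.93 − 1.17 = 1.76 V; V_DS = V_D − V_S = 1.99 − 1.17 = 0.82 V.
k_n = μ_nC_ox · (W/L) = 1.43 mA/V².
V_ov = V_GS − V_TN = 1.76 − 0.485 = 1.28 V.
Since V_DS = 0.82 V < V_ov = 1.28 V, the device is in the triode region.
I_D = k_n [V_ov · V_DS − ½ V_DS²] = 1.43 × [1.28 × 0.82 − 0.5 × 0.82²] = 1.01 mA.

Triode; I_D = 1.01 mA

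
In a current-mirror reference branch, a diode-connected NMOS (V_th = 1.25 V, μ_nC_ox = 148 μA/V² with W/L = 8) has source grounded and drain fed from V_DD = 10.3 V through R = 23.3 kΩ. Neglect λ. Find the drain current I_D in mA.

With gate tied to drain, V_GS = V_DS ≥ V_GS − V_th, so the device is in saturation.
k_n = μ_nC_ox · (W/L) = 1.184 mA/V².
KCL at the drain: ½ k_n (V_GS − V_th)² = (V_DD − V_GS)/R.
Let x = V_GS − 1.25. Then 13.8 x² + x − 9.05 = 0, giving x = 0.775 V (positive root), so V_GS = 2.02 V.
I_D = (V_DD − V_GS)/R = (10.3 − 2.02) / 23.3 = 0.355 mA.

I_D = 0.355 mA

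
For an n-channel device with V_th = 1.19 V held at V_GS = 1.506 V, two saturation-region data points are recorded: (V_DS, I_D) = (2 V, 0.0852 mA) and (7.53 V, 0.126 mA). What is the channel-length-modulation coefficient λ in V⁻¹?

With V_GS fixed, I_D ∝ (1 + λ V_DS) in saturation, so I_D2/I_D1 = (1 + λ V_DS2)/(1 + λ V_DS1).
0.126/0.0852 = 1.479 = (1 + 7.53 λ)/(1 + 2 λ).
Solving: λ (I_D1 V_DS2 − I_D2 V_DS1) = I_D2 − I_D1, so λ = (0.126 − 0.0852) / (0.0852 × 7.53 − 0.126 × 2) = 0.0408 / 0.39 = 0.105 V⁻¹.

λ = 0.105 V⁻¹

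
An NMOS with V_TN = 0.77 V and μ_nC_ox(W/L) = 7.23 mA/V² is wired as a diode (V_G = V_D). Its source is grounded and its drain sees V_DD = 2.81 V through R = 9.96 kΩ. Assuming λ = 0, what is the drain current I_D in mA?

With gate tied to drain, V_GS = V_DS ≥ V_GS − V_TN, so the device is in saturation.
KCL at the drain: ½ k_n (V_GS − V_TN)² = (V_DD − V_GS)/R.
Let x = V_GS − 0.77. Then 36 x² + x − 2.04 = 0, giving x = 0.225 V (positive root), so V_GS = 0.995 V.
I_D = (V_DD − V_GS)/R = (2.81 − 0.995) / 9.96 = 0.182 mA.

I_D = 0.182 mA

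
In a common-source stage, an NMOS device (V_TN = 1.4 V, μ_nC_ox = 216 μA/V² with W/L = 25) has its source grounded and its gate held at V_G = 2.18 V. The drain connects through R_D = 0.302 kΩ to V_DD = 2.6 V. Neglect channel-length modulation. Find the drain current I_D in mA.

I_D = 1.64 mA

V_GS = V_G = 2.18 V, so V_ov = 2.18 − 1.4 = 0.78 V.
k_n = μ_nC_ox · (W/L) = 5.4 mA/V².
Assume saturation: I_D = ½ k_n V_ov² = 0.5 × 5.4 × 0.78² = 1.64 mA, giving V_DS = V_DD − I_D R_D = 2.6 − 1.64 × 0.302 = 2.1 V.
V_DS = 2.1 V ≥ V_ov = 0.78 V, confirming saturation.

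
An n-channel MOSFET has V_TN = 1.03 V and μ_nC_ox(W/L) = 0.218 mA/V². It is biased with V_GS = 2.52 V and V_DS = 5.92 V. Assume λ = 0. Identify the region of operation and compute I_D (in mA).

V_ov = V_GS − V_TN = 2.52 − 1.03 = 1.49 V.
Since V_DS = 5.92 V ≥ V_ov = 1.49 V, the device is in saturation.
I_D = ½ k_n V_ov² = 0.5 × 0.218 × 1.49² = 0.242 mA.

Saturation; I_D = 0.242 mA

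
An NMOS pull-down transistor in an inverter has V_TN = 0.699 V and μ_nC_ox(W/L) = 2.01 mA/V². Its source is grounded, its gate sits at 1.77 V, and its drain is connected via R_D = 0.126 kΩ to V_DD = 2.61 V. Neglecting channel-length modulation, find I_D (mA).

I_D = 1.15 mA

V_GS = V_G = 1.77 V, so V_ov = 1.77 − 0.699 = 1.07 V.
Assume saturation: I_D = ½ k_n V_ov² = 0.5 × 2.01 × 1.07² = 1.15 mA, giving V_DS = V_DD − I_D R_D = 2.61 − 1.15 × 0.126 = 2.46 V.
V_DS = 2.46 V ≥ V_ov = 1.07 V, confirming saturation.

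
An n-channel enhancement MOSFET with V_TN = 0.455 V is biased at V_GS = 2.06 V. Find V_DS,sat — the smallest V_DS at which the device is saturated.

The boundary between triode and saturation is V_DS = V_GS − V_TN = V_ov.
V_ov = 2.06 − 0.455 = 1.6 V.

V_DS,sat = 1.60 V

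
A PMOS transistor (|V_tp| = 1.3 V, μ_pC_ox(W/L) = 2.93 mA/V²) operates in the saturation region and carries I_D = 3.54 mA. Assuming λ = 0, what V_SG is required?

In saturation I_D = ½ k_p (V_SG − |V_tp|)², so V_SG − |V_tp| = √(2 I_D / k_p) = √(2 × 3.54 / 2.93) = 1.55 V.
V_SG = 1.3 + 1.55 = 2.85 V.

V_SG = 2.85 V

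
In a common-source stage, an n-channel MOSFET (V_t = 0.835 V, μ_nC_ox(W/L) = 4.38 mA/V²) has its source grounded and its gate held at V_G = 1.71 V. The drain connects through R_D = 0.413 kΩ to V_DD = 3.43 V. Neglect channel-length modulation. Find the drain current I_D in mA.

I_D = 1.68 mA

V_GS = V_G = 1.71 V, so V_ov = 1.71 − 0.835 = 0.875 V.
Assume saturation: I_D = ½ k_n V_ov² = 0.5 × 4.38 × 0.875² = 1.68 mA, giving V_DS = V_DD − I_D R_D = 3.43 − 1.68 × 0.413 = 2.74 V.
V_DS = 2.74 V ≥ V_ov = 0.875 V, confirming saturation.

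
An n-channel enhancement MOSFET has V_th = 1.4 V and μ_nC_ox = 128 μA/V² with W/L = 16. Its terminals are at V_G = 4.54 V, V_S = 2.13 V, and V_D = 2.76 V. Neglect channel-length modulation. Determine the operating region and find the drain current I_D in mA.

Triode; I_D = 0.897 mA

V_GS = V_G − V_S = 4.54 − 2.13 = 2.41 V; V_DS = V_D − V_S = 2.76 − 2.13 = 0.63 V.
k_n = μ_nC_ox · (W/L) = 2.048 mA/V².
V_ov = V_GS − V_th = 2.41 − 1.4 = 1.01 V.
Since V_DS = 0.63 V < V_ov = 1.01 V, the device is in the triode region.
I_D = k_n [V_ov · V_DS − ½ V_DS²] = 2.048 × [1.01 × 0.63 − 0.5 × 0.63²] = 0.897 mA.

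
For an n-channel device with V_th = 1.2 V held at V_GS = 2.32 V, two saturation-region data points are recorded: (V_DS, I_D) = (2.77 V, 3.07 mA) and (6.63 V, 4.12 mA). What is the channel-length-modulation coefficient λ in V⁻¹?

With V_GS fixed, I_D ∝ (1 + λ V_DS) in saturation, so I_D2/I_D1 = (1 + λ V_DS2)/(1 + λ V_DS1).
4.12/3.07 = 1.342 = (1 + 6.63 λ)/(1 + 2.77 λ).
Solving: λ (I_D1 V_DS2 − I_D2 V_DS1) = I_D2 − I_D1, so λ = (4.12 − 3.07) / (3.07 × 6.63 − 4.12 × 2.77) = 1.05 / 8.94 = 0.117 V⁻¹.

λ = 0.117 V⁻¹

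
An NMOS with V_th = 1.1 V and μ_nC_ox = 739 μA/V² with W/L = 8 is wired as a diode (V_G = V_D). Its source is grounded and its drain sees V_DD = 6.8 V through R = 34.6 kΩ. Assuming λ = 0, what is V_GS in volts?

V_GS = 1.33 V

With gate tied to drain, V_GS = V_DS ≥ V_GS − V_th, so the device is in saturation.
k_n = μ_nC_ox · (W/L) = 5.912 mA/V².
KCL at the drain: ½ k_n (V_GS − V_th)² = (V_DD − V_GS)/R.
Let x = V_GS − 1.1. Then 102 x² + x − 5.7 = 0, giving x = 0.231 V (positive root), so V_GS = 1.33 V.
I_D = (V_DD − V_GS)/R = (6.8 − 1.33) / 34.6 = 0.158 mA.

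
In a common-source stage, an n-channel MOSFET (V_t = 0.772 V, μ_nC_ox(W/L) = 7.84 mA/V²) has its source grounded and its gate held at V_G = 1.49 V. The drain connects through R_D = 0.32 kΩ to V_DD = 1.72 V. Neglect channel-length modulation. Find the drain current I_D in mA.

V_GS = V_G = 1.49 V, so V_ov = 1.49 − 0.772 = 0.718 V.
Assume saturation: I_D = ½ k_n V_ov² = 0.5 × 7.84 × 0.718² = 2.02 mA, giving V_DS = V_DD − I_D R_D = 1.72 − 2.02 × 0.32 = 1.07 V.
V_DS = 1.07 V ≥ V_ov = 0.718 V, confirming saturation.

I_D = 2.02 mA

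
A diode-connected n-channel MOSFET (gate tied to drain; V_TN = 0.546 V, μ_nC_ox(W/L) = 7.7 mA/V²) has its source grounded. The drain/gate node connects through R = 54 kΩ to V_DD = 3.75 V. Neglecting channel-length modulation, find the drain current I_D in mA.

With gate tied to drain, V_GS = V_DS ≥ V_GS − V_TN, so the device is in saturation.
KCL at the drain: ½ k_n (V_GS − V_TN)² = (V_DD − V_GS)/R.
Let x = V_GS − 0.546. Then 208 x² + x − 3.204 = 0, giving x = 0.122 V (positive root), so V_GS = 0.668 V.
I_D = (V_DD − V_GS)/R = (3.75 − 0.668) / 54 = 0.0571 mA.

I_D = 0.0571 mA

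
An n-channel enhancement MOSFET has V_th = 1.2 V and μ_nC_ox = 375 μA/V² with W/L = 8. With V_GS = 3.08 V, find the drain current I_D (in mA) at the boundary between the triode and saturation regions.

At the boundary V_DS = V_ov = V_GS − V_th = 3.08 − 1.2 = 1.88 V.
k_n = μ_nC_ox · (W/L) = 3 mA/V².
I_D = ½ k_n V_ov² = 0.5 × 3 × 1.88² = 5.3 mA.

I_D = 5.30 mA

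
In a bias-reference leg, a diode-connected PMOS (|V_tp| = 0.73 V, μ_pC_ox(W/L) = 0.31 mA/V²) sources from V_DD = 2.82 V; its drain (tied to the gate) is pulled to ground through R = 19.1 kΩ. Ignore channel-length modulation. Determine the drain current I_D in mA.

With gate tied to drain, V_SG = V_SD ≥ V_SG − |V_tp|, so the device is in saturation.
KCL at the drain: ½ k_p (V_SG − |V_tp|)² = (V_DD − V_SG)/R.
Let x = V_SG − 0.73. Then 2.96 x² + x − 2.09 = 0, giving x = 0.688 V (positive root), so V_SG = 1.42 V.
I_D = (V_DD − V_SG)/R = (2.82 − 1.42) / 19.1 = 0.0734 mA.

I_D = 0.0734 mA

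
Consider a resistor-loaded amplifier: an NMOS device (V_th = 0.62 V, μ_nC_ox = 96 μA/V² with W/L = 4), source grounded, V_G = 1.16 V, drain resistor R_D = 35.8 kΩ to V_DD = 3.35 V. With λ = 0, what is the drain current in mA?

V_GS = V_G = 1.16 V, so V_ov = 1.16 − 0.62 = 0.54 V.
k_n = μ_nC_ox · (W/L) = 0.384 mA/V².
Assume saturation: I_D = ½ k_n V_ov² = 0.5 × 0.384 × 0.54² = 0.056 mA, giving V_DS = V_DD − I_D R_D = 3.35 − 0.056 × 35.8 = 1.35 V.
V_DS = 1.35 V ≥ V_ov = 0.54 V, confirming saturation.

I_D = 0.0560 mA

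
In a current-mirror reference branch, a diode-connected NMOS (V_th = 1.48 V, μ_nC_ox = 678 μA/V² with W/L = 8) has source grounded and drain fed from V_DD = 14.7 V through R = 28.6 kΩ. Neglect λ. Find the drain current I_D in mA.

I_D = 0.448 mA

With gate tied to drain, V_GS = V_DS ≥ V_GS − V_th, so the device is in saturation.
k_n = μ_nC_ox · (W/L) = 5.424 mA/V².
KCL at the drain: ½ k_n (V_GS − V_th)² = (V_DD − V_GS)/R.
Let x = V_GS − 1.48. Then 77.6 x² + x − 13.22 = 0, giving x = 0.406 V (positive root), so V_GS = 1.89 V.
I_D = (V_DD − V_GS)/R = (14.7 − 1.89) / 28.6 = 0.448 mA.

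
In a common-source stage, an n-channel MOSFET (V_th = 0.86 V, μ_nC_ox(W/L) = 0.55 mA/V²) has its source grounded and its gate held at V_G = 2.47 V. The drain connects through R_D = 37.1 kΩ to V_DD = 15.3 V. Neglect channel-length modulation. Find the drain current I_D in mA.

V_GS = V_G = 2.47 V, so V_ov = 2.47 − 0.86 = 1.61 V.
Assume saturation: I_D = ½ k_n V_ov² = 0.5 × 0.55 × 1.61² = 0.713 mA, giving V_DS = V_DD − I_D R_D = 15.3 − 0.713 × 37.1 = -11.1 V.
But -11.1 V < V_ov = 1.61 V, so the device is actually in triode.
In triode I_D = k_n[V_ov V_DS − ½ V_DS²] and I_D = (V_DD − V_DS)/R_D. Equating: 10.2 V_DS² − 33.85 V_DS + 15.3 = 0, giving V_DS = 0.54 V (the root below V_ov).
I_D = (15.3 − 0.54) / 37.1 = 0.398 mA.

I_D = 0.398 mA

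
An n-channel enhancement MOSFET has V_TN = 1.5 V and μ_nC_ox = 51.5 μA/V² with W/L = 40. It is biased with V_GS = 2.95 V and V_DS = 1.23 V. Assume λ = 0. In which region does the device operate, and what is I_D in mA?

k_n = μ_nC_ox · (W/L) = 2.06 mA/V².
V_ov = V_GS − V_TN = 2.95 − 1.5 = 1.45 V.
Since V_DS = 1.23 V < V_ov = 1.45 V, the device is in the triode region.
I_D = k_n [V_ov · V_DS − ½ V_DS²] = 2.06 × [1.45 × 1.23 − 0.5 × 1.23²] = 2.12 mA.

Triode; I_D = 2.12 mA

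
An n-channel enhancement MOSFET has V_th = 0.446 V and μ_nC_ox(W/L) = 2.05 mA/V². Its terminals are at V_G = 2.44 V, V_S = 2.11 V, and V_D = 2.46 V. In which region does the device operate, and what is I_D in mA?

Cutoff; I_D = 0 mA

V_GS = V_G − V_S = 2.44 − 2.11 = 0.33 V; V_DS = V_D − V_S = 2.46 − 2.11 = 0.35 V.
V_GS = 0.33 V < V_th = 0.446 V, so the transistor is in cutoff.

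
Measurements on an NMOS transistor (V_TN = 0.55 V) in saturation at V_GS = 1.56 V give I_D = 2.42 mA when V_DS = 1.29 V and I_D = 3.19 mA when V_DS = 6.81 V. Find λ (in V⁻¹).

With V_GS fixed, I_D ∝ (1 + λ V_DS) in saturation, so I_D2/I_D1 = (1 + λ V_DS2)/(1 + λ V_DS1).
3.19/2.42 = 1.318 = (1 + 6.81 λ)/(1 + 1.29 λ).
Solving: λ (I_D1 V_DS2 − I_D2 V_DS1) = I_D2 − I_D1, so λ = (3.19 − 2.42) / (2.42 × 6.81 − 3.19 × 1.29) = 0.77 / 12.4 = 0.0623 V⁻¹.

λ = 0.0623 V⁻¹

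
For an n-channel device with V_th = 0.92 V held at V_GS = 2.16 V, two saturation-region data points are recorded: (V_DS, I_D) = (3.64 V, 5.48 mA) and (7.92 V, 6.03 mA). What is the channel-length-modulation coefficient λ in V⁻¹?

λ = 0.0256 V⁻¹

With V_GS fixed, I_D ∝ (1 + λ V_DS) in saturation, so I_D2/I_D1 = (1 + λ V_DS2)/(1 + λ V_DS1).
6.03/5.48 = 1.1 = (1 + 7.92 λ)/(1 + 3.64 λ).
Solving: λ (I_D1 V_DS2 − I_D2 V_DS1) = I_D2 − I_D1, so λ = (6.03 − 5.48) / (5.48 × 7.92 − 6.03 × 3.64) = 0.55 / 21.5 = 0.0256 V⁻¹.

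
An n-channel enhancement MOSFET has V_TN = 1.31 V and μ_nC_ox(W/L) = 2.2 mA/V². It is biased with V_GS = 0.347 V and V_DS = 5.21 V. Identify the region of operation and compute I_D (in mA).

Cutoff; I_D = 0 mA

V_GS = 0.347 V < V_TN = 1.31 V, so the transistor is in cutoff.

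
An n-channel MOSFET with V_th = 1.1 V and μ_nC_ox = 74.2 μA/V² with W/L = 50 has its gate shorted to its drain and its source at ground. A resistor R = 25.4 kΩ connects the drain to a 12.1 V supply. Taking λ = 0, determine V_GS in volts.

With gate tied to drain, V_GS = V_DS ≥ V_GS − V_th, so the device is in saturation.
k_n = μ_nC_ox · (W/L) = 3.71 mA/V².
KCL at the drain: ½ k_n (V_GS − V_th)² = (V_DD − V_GS)/R.
Let x = V_GS − 1.1. Then 47.1 x² + x − 11 = 0, giving x = 0.473 V (positive root), so V_GS = 1.57 V.
I_D = (V_DD − V_GS)/R = (12.1 − 1.57) / 25.4 = 0.414 mA.

V_GS = 1.57 V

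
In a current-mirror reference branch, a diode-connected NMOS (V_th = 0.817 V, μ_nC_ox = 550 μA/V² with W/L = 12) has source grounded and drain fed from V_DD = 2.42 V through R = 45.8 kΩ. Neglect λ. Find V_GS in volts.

With gate tied to drain, V_GS = V_DS ≥ V_GS − V_th, so the device is in saturation.
k_n = μ_nC_ox · (W/L) = 6.6 mA/V².
KCL at the drain: ½ k_n (V_GS − V_th)² = (V_DD − V_GS)/R.
Let x = V_GS − 0.817. Then 151 x² + x − 1.603 = 0, giving x = 0.0997 V (positive root), so V_GS = 0.917 V.
I_D = (V_DD − V_GS)/R = (2.42 − 0.917) / 45.8 = 0.0328 mA.

V_GS = 0.917 V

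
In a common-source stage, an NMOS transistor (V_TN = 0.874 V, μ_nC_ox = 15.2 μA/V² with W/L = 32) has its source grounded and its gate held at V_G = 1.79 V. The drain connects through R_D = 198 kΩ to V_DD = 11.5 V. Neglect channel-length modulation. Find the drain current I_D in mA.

I_D = 0.0574 mA

V_GS = V_G = 1.79 V, so V_ov = 1.79 − 0.874 = 0.916 V.
k_n = μ_nC_ox · (W/L) = 0.4864 mA/V².
Assume saturation: I_D = ½ k_n V_ov² = 0.5 × 0.4864 × 0.916² = 0.204 mA, giving V_DS = V_DD − I_D R_D = 11.5 − 0.204 × 198 = -28.9 V.
But -28.9 V < V_ov = 0.916 V, so the device is actually in triode.
In triode I_D = k_n[V_ov V_DS − ½ V_DS²] and I_D = (V_DD − V_DS)/R_D. Equating: 48.2 V_DS² − 89.22 V_DS + 11.5 = 0, giving V_DS = 0.139 V (the root below V_ov).
I_D = (11.5 − 0.139) / 198 = 0.0574 mA.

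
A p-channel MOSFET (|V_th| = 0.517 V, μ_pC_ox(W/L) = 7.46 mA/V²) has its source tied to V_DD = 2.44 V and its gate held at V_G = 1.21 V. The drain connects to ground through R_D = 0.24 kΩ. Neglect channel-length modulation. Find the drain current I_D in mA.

I_D = 1.90 mA

V_SG = V_DD − V_G = 2.44 − 1.21 = 1.23 V, so V_ov = 1.23 − 0.517 = 0.713 V.
Assume saturation: I_D = ½ k_p V_ov² = 0.5 × 7.46 × 0.713² = 1.9 mA, giving V_SD = V_DD − I_D R_D = 2.44 − 1.9 × 0.24 = 1.98 V.
V_SD = 1.98 V ≥ V_ov = 0.713 V, confirming saturation.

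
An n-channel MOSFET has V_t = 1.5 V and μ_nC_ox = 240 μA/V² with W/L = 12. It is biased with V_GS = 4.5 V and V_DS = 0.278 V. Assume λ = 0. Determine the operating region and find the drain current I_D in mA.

Triode; I_D = 2.29 mA

k_n = μ_nC_ox · (W/L) = 2.88 mA/V².
V_ov = V_GS − V_t = 4.5 − 1.5 = 3 V.
Since V_DS = 0.278 V < V_ov = 3 V, the device is in the triode region.
I_D = k_n [V_ov · V_DS − ½ V_DS²] = 2.88 × [3 × 0.278 − 0.5 × 0.278²] = 2.29 mA.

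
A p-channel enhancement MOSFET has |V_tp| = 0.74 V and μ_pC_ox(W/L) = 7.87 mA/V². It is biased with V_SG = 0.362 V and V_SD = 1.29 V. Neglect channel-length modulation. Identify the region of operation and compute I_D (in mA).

Cutoff; I_D = 0 mA

V_SG = 0.362 V < |V_tp| = 0.74 V, so the transistor is in cutoff.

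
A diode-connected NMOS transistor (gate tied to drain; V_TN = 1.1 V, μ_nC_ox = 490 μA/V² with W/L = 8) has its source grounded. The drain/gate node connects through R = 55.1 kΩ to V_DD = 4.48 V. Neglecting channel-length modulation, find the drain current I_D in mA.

I_D = 0.0582 mA

With gate tied to drain, V_GS = V_DS ≥ V_GS − V_TN, so the device is in saturation.
k_n = μ_nC_ox · (W/L) = 3.92 mA/V².
KCL at the drain: ½ k_n (V_GS − V_TN)² = (V_DD − V_GS)/R.
Let x = V_GS − 1.1. Then 108 x² + x − 3.38 = 0, giving x = 0.172 V (positive root), so V_GS = 1.27 V.
I_D = (V_DD − V_GS)/R = (4.48 − 1.27) / 55.1 = 0.0582 mA.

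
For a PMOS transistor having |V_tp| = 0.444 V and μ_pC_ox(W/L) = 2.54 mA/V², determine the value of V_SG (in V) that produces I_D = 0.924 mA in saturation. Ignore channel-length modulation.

V_SG = 1.30 V

In saturation I_D = ½ k_p (V_SG − |V_tp|)², so V_SG − |V_tp| = √(2 I_D / k_p) = √(2 × 0.924 / 2.54) = 0.853 V.
V_SG = 0.444 + 0.853 = 1.3 V.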